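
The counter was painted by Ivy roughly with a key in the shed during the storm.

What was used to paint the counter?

a key

'with a key' marks the instrument of the painting event.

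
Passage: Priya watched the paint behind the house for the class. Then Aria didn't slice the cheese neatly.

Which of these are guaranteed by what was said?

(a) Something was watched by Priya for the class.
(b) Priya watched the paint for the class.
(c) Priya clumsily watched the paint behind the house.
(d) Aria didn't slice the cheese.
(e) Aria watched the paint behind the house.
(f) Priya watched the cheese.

(a) Entailed — every conjunct here is already in the original watching event.
(b) Entailed — every conjunct here is already in the original watching event.
(c) Not entailed — 'clumsily' adds information not in the original event.
(d) Not entailed — dropping 'neatly' under negation is not valid — the original leaves open that Aria sliced the cheese some other way.
(e) Not entailed — the passage has Priya watching the paint, not Aria.
(f) Not entailed — Priya watched the paint, not the cheese; the cheese belongs to the slicing event.

(a), (b)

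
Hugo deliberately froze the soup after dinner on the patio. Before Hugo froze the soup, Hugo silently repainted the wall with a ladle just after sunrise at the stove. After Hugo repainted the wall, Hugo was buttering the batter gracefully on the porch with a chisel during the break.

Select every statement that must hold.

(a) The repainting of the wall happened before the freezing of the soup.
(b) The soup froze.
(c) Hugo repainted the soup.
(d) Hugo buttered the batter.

(a) Entailed — the narrative places the repainting before the freezing.
(b) Entailed — 'Hugo froze the soup' is causative; it entails the inchoative 'the soup froze'.
(c) Not entailed — Hugo repainted the wall, not the soup; the soup belongs to the freezing event.
(d) Not entailed — 'was buttering' is progressive on an accomplishment; it does not entail the completed 'buttered'.

(a), (b)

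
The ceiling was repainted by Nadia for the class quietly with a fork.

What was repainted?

the ceiling

'the ceiling' marks the patient of the repainting event.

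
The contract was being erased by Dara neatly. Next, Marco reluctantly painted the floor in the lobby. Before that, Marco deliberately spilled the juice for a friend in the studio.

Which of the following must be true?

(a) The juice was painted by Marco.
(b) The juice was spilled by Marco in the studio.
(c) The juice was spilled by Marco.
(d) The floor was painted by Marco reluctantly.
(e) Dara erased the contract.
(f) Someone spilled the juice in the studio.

(b), (c), (d), (f)

(a) Not entailed — Marco painted the floor, not the juice; the juice belongs to the spilling event.
(b) Entailed — every conjunct here is already in the original spilling event.
(c) Entailed — the original entails any weakening of itself; this just drops 'in the studio', 'for a friend', 'deliberately'.
(d) Entailed — every conjunct here is already in the original painting event.
(e) Not entailed — 'was erasing' is progressive on an accomplishment; it does not entail the completed 'erased'.
(f) Entailed — the original entails any weakening of itself; this just drops 'for a friend', 'deliberately' and generalizes the agent.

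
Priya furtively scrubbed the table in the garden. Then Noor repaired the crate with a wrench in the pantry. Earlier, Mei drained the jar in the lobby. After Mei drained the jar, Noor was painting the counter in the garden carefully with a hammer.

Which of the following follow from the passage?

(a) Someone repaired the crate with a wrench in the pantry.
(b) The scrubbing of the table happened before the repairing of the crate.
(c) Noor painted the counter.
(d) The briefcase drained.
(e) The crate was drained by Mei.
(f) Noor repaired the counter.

(a), (b)

(a) Entailed — generalizing the agent leaves a sub-description the original still satisfies.
(b) Entailed — the narrative places the scrubbing before the repairing.
(c) Not entailed — 'was painting' is progressive on an accomplishment; it does not entail the completed 'painted'.
(d) Not entailed — the jar is what drained, not the briefcase.
(e) Not entailed — Mei drained the jar, not the crate; the crate belongs to the repairing event.
(f) Not entailed — Noor repaired the crate, not the counter; the counter belongs to the painting event.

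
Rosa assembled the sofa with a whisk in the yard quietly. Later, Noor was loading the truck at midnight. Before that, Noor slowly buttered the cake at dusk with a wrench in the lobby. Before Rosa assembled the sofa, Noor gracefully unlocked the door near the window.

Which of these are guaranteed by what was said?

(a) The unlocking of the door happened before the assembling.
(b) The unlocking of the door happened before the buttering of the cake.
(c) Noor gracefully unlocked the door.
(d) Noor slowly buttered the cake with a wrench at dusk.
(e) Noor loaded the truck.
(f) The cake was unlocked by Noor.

(a) Entailed — the narrative places the unlocking before the assembling.
(b) Not entailed — the narrative doesn't order the unlocking relative to the buttering.
(c) Entailed — dropping 'near the window' leaves a sub-description the original still satisfies.
(d) Entailed — dropping 'in the lobby' leaves a sub-description the original still satisfies.
(e) Not entailed — 'was loading' is progressive on an accomplishment; it does not entail the completed 'loaded'.
(f) Not entailed — Noor unlocked the door, not the cake; the cake belongs to the buttering event.

(a), (c), (d)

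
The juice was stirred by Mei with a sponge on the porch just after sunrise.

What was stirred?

'the juice' marks the patient of the stirring event.

the juice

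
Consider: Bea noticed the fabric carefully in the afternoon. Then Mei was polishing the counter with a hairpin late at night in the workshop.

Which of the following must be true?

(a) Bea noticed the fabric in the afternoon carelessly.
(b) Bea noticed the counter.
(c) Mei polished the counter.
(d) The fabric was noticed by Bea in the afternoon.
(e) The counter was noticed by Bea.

(a) Not entailed — 'carelessly' adds a manner not in (and inconsistent with) the original.
(b) Not entailed — Bea noticed the fabric, not the counter; the counter belongs to the polishing event.
(c) Entailed — 'polish' is an activity; 'was polishing' entails that some polishing happened, so 'polished' holds.
(d) Entailed — the original entails any weakening of itself; this just drops 'carefully'.
(e) Not entailed — Bea noticed the fabric, not the counter; the counter belongs to the polishing event.

(c), (d)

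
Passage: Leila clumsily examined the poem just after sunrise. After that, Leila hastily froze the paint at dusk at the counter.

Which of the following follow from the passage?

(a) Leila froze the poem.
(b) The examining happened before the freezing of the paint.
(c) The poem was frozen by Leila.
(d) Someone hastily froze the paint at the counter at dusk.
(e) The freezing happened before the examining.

(b), (d)

(a) Not entailed — Leila froze the paint, not the poem; the poem belongs to the examining event.
(b) Entailed — the narrative places the examining before the freezing.
(c) Not entailed — Leila froze the paint, not the poem; the poem belongs to the examining event.
(d) Entailed — every conjunct here is already in the original freezing event.
(e) Not entailed — the narrative places the examining before the freezing, not after.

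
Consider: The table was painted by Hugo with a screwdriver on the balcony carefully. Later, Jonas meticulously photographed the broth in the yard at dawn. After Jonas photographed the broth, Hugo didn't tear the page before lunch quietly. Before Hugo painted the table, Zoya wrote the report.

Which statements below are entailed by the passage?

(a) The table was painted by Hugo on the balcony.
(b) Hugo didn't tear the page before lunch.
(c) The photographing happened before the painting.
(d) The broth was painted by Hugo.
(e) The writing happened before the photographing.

(a) Entailed — the original entails any weakening of itself; this just drops 'carefully', 'with a screwdriver'.
(b) Not entailed — dropping 'quietly' under negation is not valid — the original leaves open that Hugo tore the page some other way.
(c) Not entailed — the narrative places the painting before the photographing, not after.
(d) Not entailed — Hugo painted the table, not the broth; the broth belongs to the photographing event.
(e) Entailed — the narrative places the writing before the photographing.

(a), (e)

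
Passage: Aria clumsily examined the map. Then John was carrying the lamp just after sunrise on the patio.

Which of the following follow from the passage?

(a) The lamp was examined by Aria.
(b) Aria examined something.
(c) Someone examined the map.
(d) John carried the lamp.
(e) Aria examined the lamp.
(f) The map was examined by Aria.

(b), (c), (d), (f)

(a) Not entailed — Aria examined the map, not the lamp; the lamp belongs to the carrying event.
(b) Entailed — this follows by dropping conjuncts from the examining event's description.
(c) Entailed — dropping 'clumsily' and generalizing the agent leaves a sub-description the original still satisfies.
(d) Entailed — 'carry' is an activity; 'was carrying' entails that some carrying happened, so 'carried' holds.
(e) Not entailed — Aria examined the map, not the lamp; the lamp belongs to the carrying event.
(f) Entailed — this follows by dropping conjuncts from the examining event's description.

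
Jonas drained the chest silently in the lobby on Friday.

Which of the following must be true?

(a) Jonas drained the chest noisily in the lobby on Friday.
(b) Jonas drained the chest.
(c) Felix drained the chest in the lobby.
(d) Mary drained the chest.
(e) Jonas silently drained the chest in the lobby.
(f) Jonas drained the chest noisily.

(a) Not entailed — 'noisily' adds a manner not in (and inconsistent with) the original.
(b) Entailed — dropping 'silently', 'on Friday', 'in the lobby' leaves a sub-description the original still satisfies.
(c) Not entailed — the passage has Jonas draining the chest, not Felix.
(d) Not entailed — the passage has Jonas draining the chest, not Mary.
(e) Entailed — every conjunct here is already in the original draining event.
(f) Not entailed — 'noisily' adds a manner not in (and inconsistent with) the original.

(b), (e)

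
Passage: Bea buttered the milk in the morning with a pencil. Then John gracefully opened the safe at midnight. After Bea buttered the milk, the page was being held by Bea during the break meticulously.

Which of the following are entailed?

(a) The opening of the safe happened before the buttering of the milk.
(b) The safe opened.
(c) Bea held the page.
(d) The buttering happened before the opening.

(a) Not entailed — the narrative places the buttering before the opening, not after.
(b) Entailed — 'John opened the safe' is causative; it entails the inchoative 'the safe opened'.
(c) Entailed — 'hold' is an activity; 'was holding' entails that some holding happened, so 'held' holds.
(d) Entailed — the narrative places the buttering before the opening.

(b), (c), (d)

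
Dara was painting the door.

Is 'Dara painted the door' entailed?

'was painting' is progressive; for an accomplishment like 'paint the door', it doesn't entail completion.

no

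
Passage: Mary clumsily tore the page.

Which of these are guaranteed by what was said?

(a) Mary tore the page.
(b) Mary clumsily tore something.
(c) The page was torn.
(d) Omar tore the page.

(a), (b), (c)

(a) Entailed — this follows by dropping conjuncts from the tearing event's description.
(b) Entailed — the original entails any weakening of itself; this just generalizes the patient.
(c) Entailed — the original entails any weakening of itself; this just drops 'clumsily' and generalizes the agent.
(d) Not entailed — the passage has Mary tearing the page, not Omar.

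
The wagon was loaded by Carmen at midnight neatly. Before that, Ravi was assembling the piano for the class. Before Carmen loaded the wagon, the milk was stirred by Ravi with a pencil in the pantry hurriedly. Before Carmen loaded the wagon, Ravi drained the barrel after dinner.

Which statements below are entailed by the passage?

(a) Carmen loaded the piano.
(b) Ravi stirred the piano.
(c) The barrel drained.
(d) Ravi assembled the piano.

(a) Not entailed — Carmen loaded the wagon, not the piano; the piano belongs to the assembling event.
(b) Not entailed — Ravi stirred the milk, not the piano; the piano belongs to the assembling event.
(c) Entailed — 'Ravi drained the barrel' is causative; it entails the inchoative 'the barrel drained'.
(d) Not entailed — 'was assembling' is progressive on an accomplishment; it does not entail the completed 'assembled'.

(c)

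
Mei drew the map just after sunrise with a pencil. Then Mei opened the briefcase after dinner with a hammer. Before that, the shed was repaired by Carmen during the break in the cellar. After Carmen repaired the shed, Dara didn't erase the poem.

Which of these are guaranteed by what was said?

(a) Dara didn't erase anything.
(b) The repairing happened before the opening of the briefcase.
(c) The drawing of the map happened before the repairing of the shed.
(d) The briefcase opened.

(b), (d)

(a) Not entailed — the original only denies this specific event; Dara may have erased something else.
(b) Entailed — the narrative places the repairing before the opening.
(c) Not entailed — the narrative doesn't order the drawing relative to the repairing.
(d) Entailed — 'Mei opened the briefcase' is causative; it entails the inchoative 'the briefcase opened'.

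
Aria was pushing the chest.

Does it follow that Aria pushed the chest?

yes

'push' is atelic; if Aria was pushing the chest, then Aria pushed the chest (for some time).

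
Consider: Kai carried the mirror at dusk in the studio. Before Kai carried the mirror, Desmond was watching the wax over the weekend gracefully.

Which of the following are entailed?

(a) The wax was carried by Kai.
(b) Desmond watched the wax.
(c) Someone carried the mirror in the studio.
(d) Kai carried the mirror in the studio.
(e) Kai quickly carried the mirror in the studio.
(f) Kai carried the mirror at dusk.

(b), (c), (d), (f)

(a) Not entailed — Kai carried the mirror, not the wax; the wax belongs to the watching event.
(b) Entailed — 'watch' is an activity; 'was watching' entails that some watching happened, so 'watched' holds.
(c) Entailed — the original entails any weakening of itself; this just drops 'at dusk' and generalizes the agent.
(d) Entailed — the original entails any weakening of itself; this just drops 'at dusk'.
(e) Not entailed — 'quickly' adds information not in the original event.
(f) Entailed — this follows by dropping conjuncts from the carrying event's description.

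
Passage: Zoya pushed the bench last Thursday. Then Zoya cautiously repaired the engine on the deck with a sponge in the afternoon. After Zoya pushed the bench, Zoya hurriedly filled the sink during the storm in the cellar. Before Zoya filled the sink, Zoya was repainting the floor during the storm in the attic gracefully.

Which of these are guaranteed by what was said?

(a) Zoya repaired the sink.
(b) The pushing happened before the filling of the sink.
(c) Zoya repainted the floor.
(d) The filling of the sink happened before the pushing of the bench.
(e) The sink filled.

(a) Not entailed — Zoya repaired the engine, not the sink; the sink belongs to the filling event.
(b) Entailed — the narrative places the pushing before the filling.
(c) Not entailed — 'was repainting' is progressive on an accomplishment; it does not entail the completed 'repainted'.
(d) Not entailed — the narrative places the pushing before the filling, not after.
(e) Entailed — 'Zoya filled the sink' is causative; it entails the inchoative 'the sink filled'.

(b), (e)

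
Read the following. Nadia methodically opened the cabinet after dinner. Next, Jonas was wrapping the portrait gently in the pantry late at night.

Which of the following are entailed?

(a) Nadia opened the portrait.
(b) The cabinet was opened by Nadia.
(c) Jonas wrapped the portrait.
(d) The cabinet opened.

(a) Not entailed — Nadia opened the cabinet, not the portrait; the portrait belongs to the wrapping event.
(b) Entailed — this follows by dropping conjuncts from the opening event's description.
(c) Not entailed — 'was wrapping' is progressive on an accomplishment; it does not entail the completed 'wrapped'.
(d) Entailed — 'Nadia opened the cabinet' is causative; it entails the inchoative 'the cabinet opened'.

(b), (d)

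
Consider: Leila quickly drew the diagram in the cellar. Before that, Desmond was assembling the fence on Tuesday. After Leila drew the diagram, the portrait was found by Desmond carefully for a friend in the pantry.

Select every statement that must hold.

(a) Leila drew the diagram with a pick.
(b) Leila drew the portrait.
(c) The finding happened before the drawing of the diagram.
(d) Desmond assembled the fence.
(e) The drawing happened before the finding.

(a) Not entailed — 'with a pick' adds information not in the original event.
(b) Not entailed — Leila drew the diagram, not the portrait; the portrait belongs to the finding event.
(c) Not entailed — the narrative places the drawing before the finding, not after.
(d) Not entailed — 'was assembling' is progressive on an accomplishment; it does not entail the completed 'assembled'.
(e) Entailed — the narrative places the drawing before the finding.

(e)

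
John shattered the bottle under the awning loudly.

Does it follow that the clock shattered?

Nothing is said about any clock; only the bottle is affected.

no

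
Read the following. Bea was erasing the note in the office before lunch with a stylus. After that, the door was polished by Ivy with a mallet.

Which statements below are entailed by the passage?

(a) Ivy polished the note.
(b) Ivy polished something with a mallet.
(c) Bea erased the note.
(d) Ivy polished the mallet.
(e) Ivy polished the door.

(b), (e)

(a) Not entailed — Ivy polished the door, not the note; the note belongs to the erasing event.
(b) Entailed — generalizing the patient leaves a sub-description the original still satisfies.
(c) Not entailed — 'was erasing' is progressive on an accomplishment; it does not entail the completed 'erased'.
(d) Not entailed — the mallet is the instrument, not what was polished.
(e) Entailed — this follows by dropping conjuncts from the polishing event's description.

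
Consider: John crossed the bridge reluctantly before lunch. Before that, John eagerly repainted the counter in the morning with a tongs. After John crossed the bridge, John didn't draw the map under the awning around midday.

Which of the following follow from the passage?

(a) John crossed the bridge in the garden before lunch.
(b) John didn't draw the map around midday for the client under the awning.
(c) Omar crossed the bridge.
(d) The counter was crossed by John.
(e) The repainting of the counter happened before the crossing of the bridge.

(b), (e)

(a) Not entailed — 'in the garden' adds information not in the original event.
(b) Entailed — under negation, adding a further restriction is entailed: if no such drawing event occurred, none occurred for the client either.
(c) Not entailed — the passage has John crossing the bridge, not Omar.
(d) Not entailed — John crossed the bridge, not the counter; the counter belongs to the repainting event.
(e) Entailed — the narrative places the repainting before the crossing.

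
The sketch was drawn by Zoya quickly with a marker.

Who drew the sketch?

Zoya

'Zoya' marks the agent of the drawing event.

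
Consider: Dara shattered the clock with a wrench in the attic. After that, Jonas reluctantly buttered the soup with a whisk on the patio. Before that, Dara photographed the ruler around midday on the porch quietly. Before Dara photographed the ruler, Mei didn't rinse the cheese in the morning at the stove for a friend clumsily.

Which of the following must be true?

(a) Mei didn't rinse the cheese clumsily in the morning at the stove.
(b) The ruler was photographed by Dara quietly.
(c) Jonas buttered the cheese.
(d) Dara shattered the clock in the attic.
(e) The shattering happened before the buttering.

(a) Not entailed — dropping 'for a friend' under negation is not valid — the original leaves open that Mei rinsed the cheese some other way.
(b) Entailed — every conjunct here is already in the original photographing event.
(c) Not entailed — Jonas buttered the soup, not the cheese; the cheese belongs to the rinsing event.
(d) Entailed — dropping 'with a wrench' leaves a sub-description the original still satisfies.
(e) Entailed — the narrative places the shattering before the buttering.

(b), (d), (e)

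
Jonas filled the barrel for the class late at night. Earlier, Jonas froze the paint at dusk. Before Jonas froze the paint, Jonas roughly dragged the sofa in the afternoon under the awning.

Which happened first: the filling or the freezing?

the freezing

The connectives place the freezing before the filling.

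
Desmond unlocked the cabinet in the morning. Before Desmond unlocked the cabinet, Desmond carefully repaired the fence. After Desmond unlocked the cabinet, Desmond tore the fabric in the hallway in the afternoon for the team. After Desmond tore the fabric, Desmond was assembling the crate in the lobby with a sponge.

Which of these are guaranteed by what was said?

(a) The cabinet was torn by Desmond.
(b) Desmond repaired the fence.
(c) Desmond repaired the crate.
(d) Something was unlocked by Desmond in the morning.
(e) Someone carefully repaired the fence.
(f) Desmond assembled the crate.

(a) Not entailed — Desmond tore the fabric, not the cabinet; the cabinet belongs to the unlocking event.
(b) Entailed — dropping 'carefully' leaves a sub-description the original still satisfies.
(c) Not entailed — Desmond repaired the fence, not the crate; the crate belongs to the assembling event.
(d) Entailed — the original entails any weakening of itself; this just generalizes the patient.
(e) Entailed — every conjunct here is already in the original repairing event.
(f) Not entailed — 'was assembling' is progressive on an accomplishment; it does not entail the completed 'assembled'.

(b), (d), (e)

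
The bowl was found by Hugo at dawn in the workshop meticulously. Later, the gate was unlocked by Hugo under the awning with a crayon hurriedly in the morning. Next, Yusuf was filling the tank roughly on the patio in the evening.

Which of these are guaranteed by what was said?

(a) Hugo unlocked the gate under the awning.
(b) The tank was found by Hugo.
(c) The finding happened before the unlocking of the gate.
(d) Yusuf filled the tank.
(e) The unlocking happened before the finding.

(a), (c)

(a) Entailed — this follows by dropping conjuncts from the unlocking event's description.
(b) Not entailed — Hugo found the bowl, not the tank; the tank belongs to the filling event.
(c) Entailed — the narrative places the finding before the unlocking.
(d) Not entailed — 'was filling' is progressive on an accomplishment; it does not entail the completed 'filled'.
(e) Not entailed — the narrative places the finding before the unlocking, not after.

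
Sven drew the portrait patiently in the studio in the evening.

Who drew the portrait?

Sven

'Sven' marks the agent of the drawing event.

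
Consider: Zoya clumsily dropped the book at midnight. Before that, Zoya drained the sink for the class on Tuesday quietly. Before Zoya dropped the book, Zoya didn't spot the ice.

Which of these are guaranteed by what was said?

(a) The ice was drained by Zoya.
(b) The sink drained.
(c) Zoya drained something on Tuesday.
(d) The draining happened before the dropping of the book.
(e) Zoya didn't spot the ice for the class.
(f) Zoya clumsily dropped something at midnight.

(a) Not entailed — Zoya drained the sink, not the ice; the ice belongs to the spotting event.
(b) Entailed — 'Zoya drained the sink' is causative; it entails the inchoative 'the sink drained'.
(c) Entailed — this follows by dropping conjuncts from the draining event's description.
(d) Entailed — the narrative places the draining before the dropping.
(e) Entailed — under negation, adding a further restriction is entailed: if no such spotting event occurred, none occurred for the class either.
(f) Entailed — every conjunct here is already in the original dropping event.

(b), (c), (d), (e), (f)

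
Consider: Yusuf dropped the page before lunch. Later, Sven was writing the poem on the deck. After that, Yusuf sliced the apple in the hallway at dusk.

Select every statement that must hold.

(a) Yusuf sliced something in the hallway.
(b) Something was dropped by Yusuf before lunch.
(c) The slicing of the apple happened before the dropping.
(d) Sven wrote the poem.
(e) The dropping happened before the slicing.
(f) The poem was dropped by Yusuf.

(a) Entailed — every conjunct here is already in the original slicing event.
(b) Entailed — every conjunct here is already in the original dropping event.
(c) Not entailed — the narrative places the dropping before the slicing, not after.
(d) Not entailed — 'was writing' is progressive on an accomplishment; it does not entail the completed 'wrote'.
(e) Entailed — the narrative places the dropping before the slicing.
(f) Not entailed — Yusuf dropped the page, not the poem; the poem belongs to the writing event.

(a), (b), (e)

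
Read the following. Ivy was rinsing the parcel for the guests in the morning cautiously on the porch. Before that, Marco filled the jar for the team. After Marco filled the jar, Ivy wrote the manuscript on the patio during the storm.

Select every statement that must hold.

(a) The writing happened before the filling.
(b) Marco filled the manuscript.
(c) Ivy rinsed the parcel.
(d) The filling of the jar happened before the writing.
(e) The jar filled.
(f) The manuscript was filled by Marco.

(c), (d), (e)

(a) Not entailed — the narrative places the filling before the writing, not after.
(b) Not entailed — Marco filled the jar, not the manuscript; the manuscript belongs to the writing event.
(c) Entailed — 'rinse' is an activity; 'was rinsing' entails that some rinsing happened, so 'rinsed' holds.
(d) Entailed — the narrative places the filling before the writing.
(e) Entailed — 'Marco filled the jar' is causative; it entails the inchoative 'the jar filled'.
(f) Not entailed — Marco filled the jar, not the manuscript; the manuscript belongs to the writing event.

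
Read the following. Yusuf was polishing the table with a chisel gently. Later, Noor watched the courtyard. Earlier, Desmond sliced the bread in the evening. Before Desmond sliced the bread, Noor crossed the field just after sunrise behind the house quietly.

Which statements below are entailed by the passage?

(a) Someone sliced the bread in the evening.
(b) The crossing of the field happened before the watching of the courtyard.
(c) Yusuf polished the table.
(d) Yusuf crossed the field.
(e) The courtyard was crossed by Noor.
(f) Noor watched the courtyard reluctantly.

(a), (b), (c)

(a) Entailed — the original entails any weakening of itself; this just generalizes the agent.
(b) Entailed — the narrative places the crossing before the watching.
(c) Entailed — 'polish' is an activity; 'was polishing' entails that some polishing happened, so 'polished' holds.
(d) Not entailed — the passage has Noor crossing the field, not Yusuf.
(e) Not entailed — Noor crossed the field, not the courtyard; the courtyard belongs to the watching event.
(f) Not entailed — 'reluctantly' adds information not in the original event.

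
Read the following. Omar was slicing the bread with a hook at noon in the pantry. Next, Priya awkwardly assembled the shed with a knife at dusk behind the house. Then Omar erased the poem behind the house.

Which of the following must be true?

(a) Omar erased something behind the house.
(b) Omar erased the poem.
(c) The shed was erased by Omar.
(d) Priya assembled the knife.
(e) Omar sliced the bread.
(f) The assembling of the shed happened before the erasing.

(a), (b), (f)

(a) Entailed — this follows by dropping conjuncts from the erasing event's description.
(b) Entailed — every conjunct here is already in the original erasing event.
(c) Not entailed — Omar erased the poem, not the shed; the shed belongs to the assembling event.
(d) Not entailed — the knife is the instrument, not what was assembled.
(e) Not entailed — 'was slicing' is progressive on an accomplishment; it does not entail the completed 'sliced'.
(f) Entailed — the narrative places the assembling before the erasing.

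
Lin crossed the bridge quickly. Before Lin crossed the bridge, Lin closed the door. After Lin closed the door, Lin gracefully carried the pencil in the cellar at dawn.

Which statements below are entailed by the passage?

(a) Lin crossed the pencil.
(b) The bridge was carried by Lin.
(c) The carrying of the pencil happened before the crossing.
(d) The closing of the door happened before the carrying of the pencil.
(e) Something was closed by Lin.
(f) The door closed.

(a) Not entailed — Lin crossed the bridge, not the pencil; the pencil belongs to the carrying event.
(b) Not entailed — Lin carried the pencil, not the bridge; the bridge belongs to the crossing event.
(c) Not entailed — the narrative doesn't order the carrying relative to the crossing.
(d) Entailed — the narrative places the closing before the carrying.
(e) Entailed — the original entails any weakening of itself; this just generalizes the patient.
(f) Entailed — 'Lin closed the door' is causative; it entails the inchoative 'the door closed'.

(d), (e), (f)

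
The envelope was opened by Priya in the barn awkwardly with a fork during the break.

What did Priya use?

a fork

'with a fork' marks the instrument of the opening event.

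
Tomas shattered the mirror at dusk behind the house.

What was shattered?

the mirror

'the mirror' marks the patient of the shattering event.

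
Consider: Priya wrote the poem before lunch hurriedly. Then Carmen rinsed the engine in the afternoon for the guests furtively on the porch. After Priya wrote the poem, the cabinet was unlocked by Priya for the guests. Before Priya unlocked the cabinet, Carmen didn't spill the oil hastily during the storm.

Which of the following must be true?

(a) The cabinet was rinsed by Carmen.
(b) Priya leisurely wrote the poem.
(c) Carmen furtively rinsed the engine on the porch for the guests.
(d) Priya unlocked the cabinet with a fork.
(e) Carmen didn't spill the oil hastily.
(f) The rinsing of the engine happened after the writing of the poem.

(a) Not entailed — Carmen rinsed the engine, not the cabinet; the cabinet belongs to the unlocking event.
(b) Not entailed — 'leisurely' adds a manner not in (and inconsistent with) the original.
(c) Entailed — the original entails any weakening of itself; this just drops 'in the afternoon'.
(d) Not entailed — 'with a fork' adds information not in the original event.
(e) Not entailed — dropping 'during the storm' under negation is not valid — the original leaves open that Carmen spilled the oil some other way.
(f) Entailed — the narrative places the writing before the rinsing.

(c), (f)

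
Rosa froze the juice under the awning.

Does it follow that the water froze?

Nothing is said about any water; only the juice is affected.

no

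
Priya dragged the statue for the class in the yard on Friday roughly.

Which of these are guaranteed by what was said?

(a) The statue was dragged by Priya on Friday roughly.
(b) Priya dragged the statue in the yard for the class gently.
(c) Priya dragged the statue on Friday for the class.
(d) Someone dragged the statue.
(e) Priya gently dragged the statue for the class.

(a) Entailed — dropping 'for the class', 'in the yard' leaves a sub-description the original still satisfies.
(b) Not entailed — 'gently' adds a manner not in (and inconsistent with) the original.
(c) Entailed — every conjunct here is already in the original dragging event.
(d) Entailed — the original entails any weakening of itself; this just drops 'on Friday', 'for the class', 'in the yard', 'roughly' and generalizes the agent.
(e) Not entailed — 'gently' adds a manner not in (and inconsistent with) the original.

(a), (c), (d)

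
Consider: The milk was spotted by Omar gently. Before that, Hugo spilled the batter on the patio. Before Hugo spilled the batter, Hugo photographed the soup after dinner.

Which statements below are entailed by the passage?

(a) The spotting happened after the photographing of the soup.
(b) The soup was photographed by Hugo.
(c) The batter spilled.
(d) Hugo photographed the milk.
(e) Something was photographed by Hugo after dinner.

(a) Entailed — the narrative places the photographing before the spotting.
(b) Entailed — dropping 'after dinner' leaves a sub-description the original still satisfies.
(c) Entailed — 'Hugo spilled the batter' is causative; it entails the inchoative 'the batter spilled'.
(d) Not entailed — Hugo photographed the soup, not the milk; the milk belongs to the spotting event.
(e) Entailed — generalizing the patient leaves a sub-description the original still satisfies.

(a), (b), (c), (e)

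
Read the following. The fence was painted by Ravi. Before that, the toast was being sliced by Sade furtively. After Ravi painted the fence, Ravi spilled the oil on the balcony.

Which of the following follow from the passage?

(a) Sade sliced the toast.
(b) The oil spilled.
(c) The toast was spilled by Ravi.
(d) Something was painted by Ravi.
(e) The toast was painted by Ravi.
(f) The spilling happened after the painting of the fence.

(b), (d), (f)

(a) Not entailed — 'was slicing' is progressive on an accomplishment; it does not entail the completed 'sliced'.
(b) Entailed — 'Ravi spilled the oil' is causative; it entails the inchoative 'the oil spilled'.
(c) Not entailed — Ravi spilled the oil, not the toast; the toast belongs to the slicing event.
(d) Entailed — this follows by dropping conjuncts from the painting event's description.
(e) Not entailed — Ravi painted the fence, not the toast; the toast belongs to the slicing event.
(f) Entailed — the narrative places the painting before the spilling.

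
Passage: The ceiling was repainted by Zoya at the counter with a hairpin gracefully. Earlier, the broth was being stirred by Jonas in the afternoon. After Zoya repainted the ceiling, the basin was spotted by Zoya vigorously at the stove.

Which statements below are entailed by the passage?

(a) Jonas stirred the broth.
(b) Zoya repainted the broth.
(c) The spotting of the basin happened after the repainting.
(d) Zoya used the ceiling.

(a), (c)

(a) Entailed — 'stir' is an activity; 'was stirring' entails that some stirring happened, so 'stirred' holds.
(b) Not entailed — Zoya repainted the ceiling, not the broth; the broth belongs to the stirring event.
(c) Entailed — the narrative places the repainting before the spotting.
(d) Not entailed — the ceiling is the patient, not an instrument — Zoya used a hairpin.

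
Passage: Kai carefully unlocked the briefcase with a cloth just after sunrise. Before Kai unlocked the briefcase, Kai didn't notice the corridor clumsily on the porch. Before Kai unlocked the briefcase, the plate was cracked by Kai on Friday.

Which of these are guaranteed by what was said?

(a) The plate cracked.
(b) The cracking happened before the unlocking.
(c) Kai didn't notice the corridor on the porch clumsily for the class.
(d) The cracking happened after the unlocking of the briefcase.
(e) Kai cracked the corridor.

(a), (b), (c)

(a) Entailed — 'Kai cracked the plate' is causative; it entails the inchoative 'the plate cracked'.
(b) Entailed — the narrative places the cracking before the unlocking.
(c) Entailed — under negation, adding a further restriction is entailed: if no such noticing event occurred, none occurred for the class either.
(d) Not entailed — the narrative places the cracking before the unlocking, not after.
(e) Not entailed — Kai cracked the plate, not the corridor; the corridor belongs to the noticing event.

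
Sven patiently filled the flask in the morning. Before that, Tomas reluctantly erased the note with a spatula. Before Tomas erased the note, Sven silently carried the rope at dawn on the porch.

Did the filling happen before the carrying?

no

The narrative orders the carrying before the filling.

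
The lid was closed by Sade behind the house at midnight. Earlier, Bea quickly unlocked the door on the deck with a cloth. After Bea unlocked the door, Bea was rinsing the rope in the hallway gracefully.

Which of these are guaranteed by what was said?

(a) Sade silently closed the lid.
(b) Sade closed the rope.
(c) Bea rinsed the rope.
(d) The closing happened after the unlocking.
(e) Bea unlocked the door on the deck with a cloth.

(a) Not entailed — 'silently' adds information not in the original event.
(b) Not entailed — Sade closed the lid, not the rope; the rope belongs to the rinsing event.
(c) Entailed — 'rinse' is an activity; 'was rinsing' entails that some rinsing happened, so 'rinsed' holds.
(d) Entailed — the narrative places the unlocking before the closing.
(e) Entailed — the original entails any weakening of itself; this just drops 'quickly'.

(c), (d), (e)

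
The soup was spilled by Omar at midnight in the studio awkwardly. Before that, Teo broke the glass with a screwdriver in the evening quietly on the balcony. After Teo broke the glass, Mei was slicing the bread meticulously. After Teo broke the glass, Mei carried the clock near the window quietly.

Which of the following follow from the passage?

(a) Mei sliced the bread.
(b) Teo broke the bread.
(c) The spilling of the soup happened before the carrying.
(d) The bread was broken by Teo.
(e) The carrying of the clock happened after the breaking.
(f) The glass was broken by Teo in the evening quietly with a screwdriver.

(a) Not entailed — 'was slicing' is progressive on an accomplishment; it does not entail the completed 'sliced'.
(b) Not entailed — Teo broke the glass, not the bread; the bread belongs to the slicing event.
(c) Not entailed — the narrative doesn't order the spilling relative to the carrying.
(d) Not entailed — Teo broke the glass, not the bread; the bread belongs to the slicing event.
(e) Entailed — the narrative places the breaking before the carrying.
(f) Entailed — dropping 'on the balcony' leaves a sub-description the original still satisfies.

(e), (f)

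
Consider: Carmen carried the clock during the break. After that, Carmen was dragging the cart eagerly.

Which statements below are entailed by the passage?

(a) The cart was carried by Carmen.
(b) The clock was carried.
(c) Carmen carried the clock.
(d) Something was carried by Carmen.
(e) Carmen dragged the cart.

(b), (c), (d), (e)

(a) Not entailed — Carmen carried the clock, not the cart; the cart belongs to the dragging event.
(b) Entailed — this follows by dropping conjuncts from the carrying event's description.
(c) Entailed — dropping 'during the break' leaves a sub-description the original still satisfies.
(d) Entailed — this follows by dropping conjuncts from the carrying event's description.
(e) Entailed — 'drag' is an activity; 'was dragging' entails that some dragging happened, so 'dragged' holds.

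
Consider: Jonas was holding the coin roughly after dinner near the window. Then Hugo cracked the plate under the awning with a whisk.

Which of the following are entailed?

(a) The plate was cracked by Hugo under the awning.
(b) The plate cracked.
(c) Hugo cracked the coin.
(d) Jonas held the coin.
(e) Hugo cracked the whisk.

(a) Entailed — this follows by dropping conjuncts from the cracking event's description.
(b) Entailed — 'Hugo cracked the plate' is causative; it entails the inchoative 'the plate cracked'.
(c) Not entailed — Hugo cracked the plate, not the coin; the coin belongs to the holding event.
(d) Entailed — 'hold' is an activity; 'was holding' entails that some holding happened, so 'held' holds.
(e) Not entailed — the whisk is the instrument, not what was cracked.

(a), (b), (d)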